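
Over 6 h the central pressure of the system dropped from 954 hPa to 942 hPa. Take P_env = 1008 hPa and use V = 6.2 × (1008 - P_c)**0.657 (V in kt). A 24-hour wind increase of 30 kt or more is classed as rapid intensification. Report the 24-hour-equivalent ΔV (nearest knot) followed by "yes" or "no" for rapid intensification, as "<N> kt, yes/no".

48 kt, yes

V₁: ΔP = 54, V ≈ 6.2 × 54^0.657 ≈ 85.23 kt.
V₂: ΔP = 66, V ≈ 6.2 × 66^0.657 ≈ 97.24 kt.
ΔV over 6 h = 12.01 kt → 24 h equivalent = 12.01 × 24/6 ≈ 48.04 kt.
48 kt ≥ 30 kt ⇒ rapid intensification.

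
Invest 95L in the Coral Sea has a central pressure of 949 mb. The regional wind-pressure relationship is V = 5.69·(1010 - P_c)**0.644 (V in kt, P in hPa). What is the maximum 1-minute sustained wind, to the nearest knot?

ΔP = 1010 − 949 = 61 mb.
61^0.644 ≈ 14.117.
V ≈ 5.69 × 14.117 ≈ 80.3 kt.

80 kt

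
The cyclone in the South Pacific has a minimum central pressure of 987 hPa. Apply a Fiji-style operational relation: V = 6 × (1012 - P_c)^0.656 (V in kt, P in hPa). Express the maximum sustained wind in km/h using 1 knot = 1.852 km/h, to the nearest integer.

ΔP = 1012 − 987 = 25 hPa.
V ≈ 6 × 25^0.656 = 6 × 8.261 ≈ 49.568 kt.
49.568 × 1.852 ≈ 91.80 km/h → 92 km/h.

92 km/h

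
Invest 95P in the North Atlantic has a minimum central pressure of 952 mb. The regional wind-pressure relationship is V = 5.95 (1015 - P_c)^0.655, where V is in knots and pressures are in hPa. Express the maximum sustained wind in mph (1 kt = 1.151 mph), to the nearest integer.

103 mph

ΔP = 1015 − 952 = 63 mb.
V ≈ 5.95 × 63^0.655 = 5.95 × 15.086 ≈ 89.760 kt.
89.760 × 1.151 ≈ 103.31 mph → 103 mph.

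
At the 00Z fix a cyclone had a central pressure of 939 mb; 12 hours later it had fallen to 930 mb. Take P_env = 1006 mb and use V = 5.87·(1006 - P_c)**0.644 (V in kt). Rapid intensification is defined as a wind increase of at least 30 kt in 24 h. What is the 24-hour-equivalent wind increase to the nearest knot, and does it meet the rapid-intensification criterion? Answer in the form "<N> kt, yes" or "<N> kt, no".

V₁: ΔP = 67, V ≈ 5.87 × 67^0.644 ≈ 88.03 kt.
V₂: ΔP = 76, V ≈ 5.87 × 76^0.644 ≈ 95.47 kt.
ΔV over 12 h = 7.44 kt → 24 h equivalent = 7.44 × 24/12 ≈ 14.88 kt.
15 kt < 30 kt ⇒ not rapid intensification.

15 kt, no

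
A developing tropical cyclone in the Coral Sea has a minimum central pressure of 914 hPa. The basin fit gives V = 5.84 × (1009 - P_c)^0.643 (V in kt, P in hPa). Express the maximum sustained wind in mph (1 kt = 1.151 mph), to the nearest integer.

126 mph

ΔP = 1009 − 914 = 95 hPa.
V ≈ 5.84 × 95^0.643 = 5.84 × 18.693 ≈ 109.166 kt.
109.166 × 1.151 ≈ 125.65 mph → 126 mph.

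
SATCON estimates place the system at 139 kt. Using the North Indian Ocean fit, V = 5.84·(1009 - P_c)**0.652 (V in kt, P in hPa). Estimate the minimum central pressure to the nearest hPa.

ΔP = (V / 5.84)^(1/0.652) = (139/5.84)^1.534.
139/5.84 = 23.801; 23.801^1.534 ≈ 129.23 hPa.
P_c = 1009 − 129.23 = 879.77 ≈ 880 hPa.

880 hPa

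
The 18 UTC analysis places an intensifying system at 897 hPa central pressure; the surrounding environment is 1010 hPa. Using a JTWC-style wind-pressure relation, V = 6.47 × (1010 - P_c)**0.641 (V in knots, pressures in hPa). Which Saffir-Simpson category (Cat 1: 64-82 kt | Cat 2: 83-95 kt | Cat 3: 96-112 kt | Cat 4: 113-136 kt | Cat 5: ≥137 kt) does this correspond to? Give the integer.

4

ΔP = 1010 − 897 = 113 hPa.
V ≈ 6.47 × 113^0.641 = 6.47 × 20.70 ≈ 134 kt.
134 kt falls in the Category 4 band.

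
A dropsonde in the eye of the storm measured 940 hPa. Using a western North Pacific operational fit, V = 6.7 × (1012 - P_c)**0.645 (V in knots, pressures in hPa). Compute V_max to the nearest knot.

106 kt

ΔP = 1012 − 940 = 72 hPa.
72^0.645 ≈ 15.775.
V ≈ 6.7 × 15.775 ≈ 105.7 kt.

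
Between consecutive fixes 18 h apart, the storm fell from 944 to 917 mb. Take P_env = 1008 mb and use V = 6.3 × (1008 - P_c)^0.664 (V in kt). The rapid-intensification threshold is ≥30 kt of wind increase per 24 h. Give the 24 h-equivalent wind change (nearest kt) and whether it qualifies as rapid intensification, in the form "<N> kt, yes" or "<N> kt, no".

V₁: ΔP = 64, V ≈ 6.3 × 64^0.664 ≈ 99.69 kt.
V₂: ΔP = 91, V ≈ 6.3 × 91^0.664 ≈ 125.93 kt.
ΔV over 18 h = 26.24 kt → 24 h equivalent = 26.24 × 24/18 ≈ 34.99 kt.
35 kt ≥ 30 kt ⇒ rapid intensification.

35 kt, yes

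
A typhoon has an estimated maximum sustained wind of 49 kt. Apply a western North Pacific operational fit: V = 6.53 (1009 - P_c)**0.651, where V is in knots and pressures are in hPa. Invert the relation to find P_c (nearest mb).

987 mb

ΔP = (V / 6.53)^(1/0.651) = (49/6.53)^1.536.
49/6.53 = 7.504; 7.504^1.536 ≈ 22.11 mb.
P_c = 1009 − 22.11 = 986.89 ≈ 987 mb.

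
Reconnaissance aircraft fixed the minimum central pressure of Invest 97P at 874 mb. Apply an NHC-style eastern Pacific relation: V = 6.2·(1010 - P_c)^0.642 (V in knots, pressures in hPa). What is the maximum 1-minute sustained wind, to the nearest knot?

145 kt

ΔP = 1010 − 874 = 136 mb.
136^0.642 ≈ 23.428.
V ≈ 6.2 × 23.428 ≈ 145.3 kt.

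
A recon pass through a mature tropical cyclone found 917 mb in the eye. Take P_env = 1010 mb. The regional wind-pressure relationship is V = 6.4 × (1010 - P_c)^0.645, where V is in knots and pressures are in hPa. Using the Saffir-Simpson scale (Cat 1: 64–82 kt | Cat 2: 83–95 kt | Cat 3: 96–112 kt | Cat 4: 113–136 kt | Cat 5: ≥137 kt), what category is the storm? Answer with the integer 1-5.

ΔP = 1010 − 917 = 93 mb.
V ≈ 6.4 × 93^0.645 = 6.4 × 18.61 ≈ 119 kt.
119 kt falls in the Category 4 band.

4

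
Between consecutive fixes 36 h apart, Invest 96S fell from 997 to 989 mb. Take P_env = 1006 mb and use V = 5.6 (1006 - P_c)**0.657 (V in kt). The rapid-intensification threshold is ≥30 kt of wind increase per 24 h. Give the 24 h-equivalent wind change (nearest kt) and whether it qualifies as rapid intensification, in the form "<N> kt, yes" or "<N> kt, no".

8 kt, no

V₁: ΔP = 9, V ≈ 5.6 × 9^0.657 ≈ 23.72 kt.
V₂: ΔP = 17, V ≈ 5.6 × 17^0.657 ≈ 36.02 kt.
ΔV over 36 h = 12.30 kt → 24 h equivalent = 12.30 × 24/36 ≈ 8.20 kt.
8 kt < 30 kt ⇒ not rapid intensification.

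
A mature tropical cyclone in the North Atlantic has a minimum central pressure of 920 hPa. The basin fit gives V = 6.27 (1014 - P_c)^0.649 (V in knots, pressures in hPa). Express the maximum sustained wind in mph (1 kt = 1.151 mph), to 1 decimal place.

137.7 mph

ΔP = 1014 − 920 = 94 hPa.
V ≈ 6.27 × 94^0.649 = 6.27 × 19.079 ≈ 119.627 kt.
119.627 × 1.151 ≈ 137.69 mph → 137.7 mph.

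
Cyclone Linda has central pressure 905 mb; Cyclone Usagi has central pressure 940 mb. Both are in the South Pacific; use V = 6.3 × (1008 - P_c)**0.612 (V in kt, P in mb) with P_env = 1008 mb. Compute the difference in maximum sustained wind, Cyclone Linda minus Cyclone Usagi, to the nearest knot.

Cyclone Linda: ΔP = 103; V ≈ 6.3 × 103^0.612 ≈ 107.45 kt.
Cyclone Usagi: ΔP = 68; V ≈ 6.3 × 68^0.612 ≈ 83.34 kt.
Difference ≈ 107.45 − 83.34 = 24.11 → 24 kt.

24 kt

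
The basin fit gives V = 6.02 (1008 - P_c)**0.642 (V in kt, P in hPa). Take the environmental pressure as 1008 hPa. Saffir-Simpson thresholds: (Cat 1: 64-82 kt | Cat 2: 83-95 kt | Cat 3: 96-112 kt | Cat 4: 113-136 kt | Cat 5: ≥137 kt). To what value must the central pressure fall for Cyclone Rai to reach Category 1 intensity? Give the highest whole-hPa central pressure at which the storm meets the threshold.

Category 1 begins at V = 64 kt.
Required ΔP = (64/6.02)^(1/0.642) = 10.631^1.558 ≈ 39.72 hPa.
P_c ≤ 1008 − 39.72 = 968.28, so the highest integer P_c is 968 hPa.

968 hPa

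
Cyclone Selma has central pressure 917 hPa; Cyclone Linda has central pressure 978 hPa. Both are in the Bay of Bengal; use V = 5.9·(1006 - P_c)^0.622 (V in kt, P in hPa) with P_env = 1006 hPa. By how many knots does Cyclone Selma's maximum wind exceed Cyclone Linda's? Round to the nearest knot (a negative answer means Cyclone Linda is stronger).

Cyclone Selma: ΔP = 89; V ≈ 5.9 × 89^0.622 ≈ 96.24 kt.
Cyclone Linda: ΔP = 28; V ≈ 5.9 × 28^0.622 ≈ 46.88 kt.
Difference ≈ 96.24 − 46.88 = 49.36 → 49 kt.

49 kt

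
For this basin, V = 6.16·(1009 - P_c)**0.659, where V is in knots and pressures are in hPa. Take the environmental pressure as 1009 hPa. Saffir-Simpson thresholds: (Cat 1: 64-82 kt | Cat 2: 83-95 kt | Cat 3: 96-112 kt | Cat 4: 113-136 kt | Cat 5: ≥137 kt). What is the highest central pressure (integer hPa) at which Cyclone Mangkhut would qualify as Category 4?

926 hPa

Category 4 begins at V = 113 kt.
Required ΔP = (113/6.16)^(1/0.659) = 18.344^1.517 ≈ 82.66 hPa.
P_c ≤ 1009 − 82.66 = 926.34, so the highest integer P_c is 926 hPa.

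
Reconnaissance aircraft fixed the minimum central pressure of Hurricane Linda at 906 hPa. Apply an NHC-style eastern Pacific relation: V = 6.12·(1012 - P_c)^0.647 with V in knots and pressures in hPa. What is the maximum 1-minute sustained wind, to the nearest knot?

ΔP = 1012 − 906 = 106 hPa.
106^0.647 ≈ 20.435.
V ≈ 6.12 × 20.435 ≈ 125.1 kt.

125 kt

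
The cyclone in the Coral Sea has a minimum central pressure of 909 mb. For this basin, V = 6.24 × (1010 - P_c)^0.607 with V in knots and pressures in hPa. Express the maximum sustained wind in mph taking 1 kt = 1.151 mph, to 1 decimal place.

118.3 mph

ΔP = 1010 − 909 = 101 mb.
V ≈ 6.24 × 101^0.607 = 6.24 × 16.467 ≈ 102.756 kt.
102.756 × 1.151 ≈ 118.27 mph → 118.3 mph.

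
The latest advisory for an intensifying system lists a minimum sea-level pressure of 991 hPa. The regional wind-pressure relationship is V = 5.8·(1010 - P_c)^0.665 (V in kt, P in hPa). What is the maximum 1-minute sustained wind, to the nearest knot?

41 kt

ΔP = 1010 − 991 = 19 hPa.
19^0.665 ≈ 7.086.
V ≈ 5.8 × 7.086 ≈ 41.1 kt.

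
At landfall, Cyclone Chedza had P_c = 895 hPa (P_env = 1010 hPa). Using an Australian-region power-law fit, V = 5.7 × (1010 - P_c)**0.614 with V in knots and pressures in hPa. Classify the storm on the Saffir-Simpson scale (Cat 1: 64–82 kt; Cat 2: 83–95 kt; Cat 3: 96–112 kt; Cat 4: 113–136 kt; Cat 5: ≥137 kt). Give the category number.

ΔP = 1010 − 895 = 115 hPa.
V ≈ 5.7 × 115^0.614 = 5.7 × 18.42 ≈ 105 kt.
105 kt falls in the Category 3 band.

3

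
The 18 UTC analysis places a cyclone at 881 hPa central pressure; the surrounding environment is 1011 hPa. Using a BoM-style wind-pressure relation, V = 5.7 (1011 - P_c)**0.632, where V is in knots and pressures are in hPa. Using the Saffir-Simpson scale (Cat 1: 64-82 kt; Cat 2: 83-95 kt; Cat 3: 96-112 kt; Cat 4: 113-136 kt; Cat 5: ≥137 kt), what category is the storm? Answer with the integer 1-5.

ΔP = 1011 − 881 = 130 hPa.
V ≈ 5.7 × 130^0.632 = 5.7 × 21.68 ≈ 124 kt.
124 kt falls in the Category 4 band.

4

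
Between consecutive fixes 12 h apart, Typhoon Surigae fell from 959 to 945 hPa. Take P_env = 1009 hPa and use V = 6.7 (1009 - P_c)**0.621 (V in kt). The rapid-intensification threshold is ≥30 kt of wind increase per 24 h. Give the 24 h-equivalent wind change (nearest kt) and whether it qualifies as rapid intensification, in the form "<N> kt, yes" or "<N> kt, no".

25 kt, no

V₁: ΔP = 50, V ≈ 6.7 × 50^0.621 ≈ 76.06 kt.
V₂: ΔP = 64, V ≈ 6.7 × 64^0.621 ≈ 88.66 kt.
ΔV over 12 h = 12.60 kt → 24 h equivalent = 12.60 × 24/12 ≈ 25.20 kt.
25 kt < 30 kt ⇒ not rapid intensification.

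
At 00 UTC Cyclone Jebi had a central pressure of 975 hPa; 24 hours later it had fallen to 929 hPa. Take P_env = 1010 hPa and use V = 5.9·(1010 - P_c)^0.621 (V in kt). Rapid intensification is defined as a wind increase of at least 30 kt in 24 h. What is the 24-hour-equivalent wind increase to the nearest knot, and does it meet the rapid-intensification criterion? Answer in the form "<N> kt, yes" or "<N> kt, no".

V₁: ΔP = 35, V ≈ 5.9 × 35^0.621 ≈ 53.67 kt.
V₂: ΔP = 81, V ≈ 5.9 × 81^0.621 ≈ 90.37 kt.
ΔV over 24 h = 36.70 kt → 24 h equivalent = 36.70 × 24/24 ≈ 36.70 kt.
37 kt ≥ 30 kt ⇒ rapid intensification.

37 kt, yes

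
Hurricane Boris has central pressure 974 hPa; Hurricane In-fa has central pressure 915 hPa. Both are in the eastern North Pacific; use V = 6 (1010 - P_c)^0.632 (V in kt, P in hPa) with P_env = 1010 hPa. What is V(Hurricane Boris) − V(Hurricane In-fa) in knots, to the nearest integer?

-49 kt

Hurricane Boris: ΔP = 36; V ≈ 6 × 36^0.632 ≈ 57.77 kt.
Hurricane In-fa: ΔP = 95; V ≈ 6 × 95^0.632 ≈ 106.68 kt.
Difference ≈ 57.77 − 106.68 = -48.91 → -49 kt.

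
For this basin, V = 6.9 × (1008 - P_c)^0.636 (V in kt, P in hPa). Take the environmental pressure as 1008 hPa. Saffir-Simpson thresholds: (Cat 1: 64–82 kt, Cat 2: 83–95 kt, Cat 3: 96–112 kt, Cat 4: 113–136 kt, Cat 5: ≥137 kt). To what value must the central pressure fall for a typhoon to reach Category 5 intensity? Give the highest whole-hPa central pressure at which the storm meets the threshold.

Category 5 begins at V = 137 kt.
Required ΔP = (137/6.9)^(1/0.636) = 19.855^1.572 ≈ 109.82 hPa.
P_c ≤ 1008 − 109.82 = 898.18, so the highest integer P_c is 898 hPa.

898 hPa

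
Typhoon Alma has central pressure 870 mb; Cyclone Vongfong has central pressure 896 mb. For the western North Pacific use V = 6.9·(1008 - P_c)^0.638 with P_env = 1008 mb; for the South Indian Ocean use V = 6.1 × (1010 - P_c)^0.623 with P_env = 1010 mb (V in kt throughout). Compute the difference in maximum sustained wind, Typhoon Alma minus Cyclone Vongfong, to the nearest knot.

Typhoon Alma: ΔP = 138; V ≈ 6.9 × 138^0.638 ≈ 159.99 kt.
Cyclone Vongfong: ΔP = 114; V ≈ 6.1 × 114^0.623 ≈ 116.62 kt.
Difference ≈ 159.99 − 116.62 = 43.37 → 43 kt.

43 kt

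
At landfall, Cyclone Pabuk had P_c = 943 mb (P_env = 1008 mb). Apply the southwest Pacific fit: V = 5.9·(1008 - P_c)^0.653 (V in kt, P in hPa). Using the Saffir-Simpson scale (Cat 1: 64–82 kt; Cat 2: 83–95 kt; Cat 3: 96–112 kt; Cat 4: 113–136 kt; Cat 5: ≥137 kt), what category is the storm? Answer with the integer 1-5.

2

ΔP = 1008 − 943 = 65 mb.
V ≈ 5.9 × 65^0.653 = 5.9 × 15.27 ≈ 90 kt.
90 kt falls in the Category 2 band.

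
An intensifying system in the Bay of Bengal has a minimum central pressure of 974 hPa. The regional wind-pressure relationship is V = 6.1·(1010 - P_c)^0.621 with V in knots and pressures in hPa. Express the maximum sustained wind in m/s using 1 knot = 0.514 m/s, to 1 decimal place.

ΔP = 1010 − 974 = 36 hPa.
V ≈ 6.1 × 36^0.621 = 6.1 × 9.257 ≈ 56.467 kt.
56.467 × 0.514 ≈ 29.02 m/s → 29.0 m/s.

29.0 m/s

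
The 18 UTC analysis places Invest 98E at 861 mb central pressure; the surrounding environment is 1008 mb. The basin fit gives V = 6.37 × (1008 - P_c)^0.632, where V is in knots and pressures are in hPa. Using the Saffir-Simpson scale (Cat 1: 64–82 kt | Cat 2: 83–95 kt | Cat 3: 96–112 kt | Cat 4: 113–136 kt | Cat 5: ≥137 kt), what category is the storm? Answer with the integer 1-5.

ΔP = 1008 − 861 = 147 mb.
V ≈ 6.37 × 147^0.632 = 6.37 × 23.43 ≈ 149 kt.
149 kt falls in the Category 5 band.

5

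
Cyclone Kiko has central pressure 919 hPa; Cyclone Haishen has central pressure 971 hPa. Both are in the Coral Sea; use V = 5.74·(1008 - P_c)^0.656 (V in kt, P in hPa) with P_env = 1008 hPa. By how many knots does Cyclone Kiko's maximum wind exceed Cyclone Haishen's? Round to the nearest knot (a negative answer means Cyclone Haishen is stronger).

Cyclone Kiko: ΔP = 89; V ≈ 5.74 × 89^0.656 ≈ 109.07 kt.
Cyclone Haishen: ΔP = 37; V ≈ 5.74 × 37^0.656 ≈ 61.33 kt.
Difference ≈ 109.07 − 61.33 = 47.74 → 48 kt.

48 kt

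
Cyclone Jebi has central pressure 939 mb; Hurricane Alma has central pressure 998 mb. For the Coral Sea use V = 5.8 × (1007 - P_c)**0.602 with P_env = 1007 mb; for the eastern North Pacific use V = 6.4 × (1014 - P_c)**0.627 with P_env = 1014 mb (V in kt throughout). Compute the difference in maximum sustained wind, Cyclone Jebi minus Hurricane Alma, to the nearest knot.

Cyclone Jebi: ΔP = 68; V ≈ 5.8 × 68^0.602 ≈ 73.55 kt.
Hurricane Alma: ΔP = 16; V ≈ 6.4 × 16^0.627 ≈ 36.41 kt.
Difference ≈ 73.55 − 36.41 = 37.14 → 37 kt.

37 kt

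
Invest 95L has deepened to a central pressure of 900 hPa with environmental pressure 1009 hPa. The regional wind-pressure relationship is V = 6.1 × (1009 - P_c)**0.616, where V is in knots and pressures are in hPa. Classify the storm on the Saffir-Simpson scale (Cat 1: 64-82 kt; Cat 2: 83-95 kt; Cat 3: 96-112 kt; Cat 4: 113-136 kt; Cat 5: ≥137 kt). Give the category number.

ΔP = 1009 − 900 = 109 hPa.
V ≈ 6.1 × 109^0.616 = 6.1 × 17.99 ≈ 110 kt.
110 kt falls in the Category 3 band.

3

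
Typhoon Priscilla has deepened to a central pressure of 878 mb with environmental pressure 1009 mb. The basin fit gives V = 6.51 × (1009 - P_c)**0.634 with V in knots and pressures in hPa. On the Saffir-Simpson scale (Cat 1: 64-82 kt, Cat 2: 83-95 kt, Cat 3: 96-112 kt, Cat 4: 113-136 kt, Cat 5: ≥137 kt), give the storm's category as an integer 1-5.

ΔP = 1009 − 878 = 131 mb.
V ≈ 6.51 × 131^0.634 = 6.51 × 22.00 ≈ 143 kt.
143 kt falls in the Category 5 band.

5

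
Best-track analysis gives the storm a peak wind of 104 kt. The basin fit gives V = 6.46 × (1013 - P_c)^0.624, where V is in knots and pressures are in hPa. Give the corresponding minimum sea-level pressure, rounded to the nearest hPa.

ΔP = (V / 6.46)^(1/0.624) = (104/6.46)^1.603.
104/6.46 = 16.099; 16.099^1.603 ≈ 85.90 hPa.
P_c = 1013 − 85.90 = 927.10 ≈ 927 hPa.

927 hPa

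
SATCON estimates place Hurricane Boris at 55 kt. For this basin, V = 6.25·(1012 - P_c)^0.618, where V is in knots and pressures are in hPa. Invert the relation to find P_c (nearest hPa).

978 hPa

ΔP = (V / 6.25)^(1/0.618) = (55/6.25)^1.618.
55/6.25 = 8.800; 8.800^1.618 ≈ 33.75 hPa.
P_c = 1012 − 33.75 = 978.25 ≈ 978 hPa.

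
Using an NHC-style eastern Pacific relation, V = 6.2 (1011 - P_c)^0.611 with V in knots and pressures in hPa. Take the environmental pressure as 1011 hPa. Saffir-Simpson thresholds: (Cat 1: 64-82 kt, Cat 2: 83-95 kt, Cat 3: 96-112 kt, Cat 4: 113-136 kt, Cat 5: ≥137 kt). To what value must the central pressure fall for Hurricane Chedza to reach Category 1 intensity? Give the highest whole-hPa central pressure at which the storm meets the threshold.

965 hPa

Category 1 begins at V = 64 kt.
Required ΔP = (64/6.2)^(1/0.611) = 10.323^1.637 ≈ 45.63 hPa.
P_c ≤ 1011 − 45.63 = 965.37, so the highest integer P_c is 965 hPa.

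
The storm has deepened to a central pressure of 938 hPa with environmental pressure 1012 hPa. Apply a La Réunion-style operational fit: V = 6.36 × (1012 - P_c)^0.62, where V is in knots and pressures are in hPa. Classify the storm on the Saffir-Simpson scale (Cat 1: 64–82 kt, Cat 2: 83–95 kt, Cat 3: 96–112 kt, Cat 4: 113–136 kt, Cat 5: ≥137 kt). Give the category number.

2

ΔP = 1012 − 938 = 74 hPa.
V ≈ 6.36 × 74^0.62 = 6.36 × 14.42 ≈ 92 kt.
92 kt falls in the Category 2 band.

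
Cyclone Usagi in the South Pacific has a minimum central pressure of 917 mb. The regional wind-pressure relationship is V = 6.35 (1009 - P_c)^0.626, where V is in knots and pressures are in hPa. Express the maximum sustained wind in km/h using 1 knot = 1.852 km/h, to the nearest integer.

ΔP = 1009 − 917 = 92 mb.
V ≈ 6.35 × 92^0.626 = 6.35 × 16.956 ≈ 107.673 kt.
107.673 × 1.852 ≈ 199.41 km/h → 199 km/h.

199 km/h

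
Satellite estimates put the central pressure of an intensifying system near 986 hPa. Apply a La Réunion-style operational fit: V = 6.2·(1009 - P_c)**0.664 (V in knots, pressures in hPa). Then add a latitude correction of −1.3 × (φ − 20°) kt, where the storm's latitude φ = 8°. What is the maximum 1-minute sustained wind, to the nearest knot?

65 kt

ΔP = 1009 − 986 = 23 hPa.
23^0.664 ≈ 8.020.
V ≈ 6.2 × 8.020 ≈ 49.7 kt.
Latitude correction: −1.3 × (8 − 20) = 15.6 kt.
Corrected V ≈ 65.3 kt → 65 kt.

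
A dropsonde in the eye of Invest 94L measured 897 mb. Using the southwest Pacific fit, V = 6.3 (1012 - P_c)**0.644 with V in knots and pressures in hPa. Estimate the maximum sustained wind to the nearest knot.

ΔP = 1012 − 897 = 115 mb.
115^0.644 ≈ 21.237.
V ≈ 6.3 × 21.237 ≈ 133.8 kt.

134 kt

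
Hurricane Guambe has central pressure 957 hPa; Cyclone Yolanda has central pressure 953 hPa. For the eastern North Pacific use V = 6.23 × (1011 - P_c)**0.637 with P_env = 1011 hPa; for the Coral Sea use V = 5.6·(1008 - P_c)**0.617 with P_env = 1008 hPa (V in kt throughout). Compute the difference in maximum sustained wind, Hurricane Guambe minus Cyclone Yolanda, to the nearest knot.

Hurricane Guambe: ΔP = 54; V ≈ 6.23 × 54^0.637 ≈ 79.07 kt.
Cyclone Yolanda: ΔP = 55; V ≈ 5.6 × 55^0.617 ≈ 66.37 kt.
Difference ≈ 79.07 − 66.37 = 12.70 → 13 kt.

13 kt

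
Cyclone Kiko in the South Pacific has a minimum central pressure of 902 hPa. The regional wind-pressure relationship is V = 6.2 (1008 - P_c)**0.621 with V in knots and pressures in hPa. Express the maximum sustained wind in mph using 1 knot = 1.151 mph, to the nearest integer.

ΔP = 1008 − 902 = 106 hPa.
V ≈ 6.2 × 106^0.621 = 6.2 × 18.102 ≈ 112.229 kt.
112.229 × 1.151 ≈ 129.18 mph → 129 mph.

129 mph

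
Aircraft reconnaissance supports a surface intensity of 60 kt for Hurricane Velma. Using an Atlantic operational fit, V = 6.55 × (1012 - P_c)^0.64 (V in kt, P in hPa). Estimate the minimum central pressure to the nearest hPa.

ΔP = (V / 6.55)^(1/0.64) = (60/6.55)^1.562.
60/6.55 = 9.160; 9.160^1.562 ≈ 31.84 hPa.
P_c = 1012 − 31.84 = 980.16 ≈ 980 hPa.

980 hPa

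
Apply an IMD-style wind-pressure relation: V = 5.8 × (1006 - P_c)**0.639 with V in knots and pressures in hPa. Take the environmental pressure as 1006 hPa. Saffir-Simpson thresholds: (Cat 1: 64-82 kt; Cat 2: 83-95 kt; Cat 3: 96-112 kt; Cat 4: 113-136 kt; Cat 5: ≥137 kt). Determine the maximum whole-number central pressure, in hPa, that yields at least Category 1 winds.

Category 1 begins at V = 64 kt.
Required ΔP = (64/5.8)^(1/0.639) = 11.034^1.565 ≈ 42.84 hPa.
P_c ≤ 1006 − 42.84 = 963.16, so the highest integer P_c is 963 hPa.

963 hPa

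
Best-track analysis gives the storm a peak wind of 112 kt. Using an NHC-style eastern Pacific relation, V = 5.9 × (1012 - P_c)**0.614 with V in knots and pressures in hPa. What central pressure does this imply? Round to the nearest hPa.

891 hPa

ΔP = (V / 5.9)^(1/0.614) = (112/5.9)^1.629.
112/5.9 = 18.983; 18.983^1.629 ≈ 120.79 hPa.
P_c = 1012 − 120.79 = 891.21 ≈ 891 hPa.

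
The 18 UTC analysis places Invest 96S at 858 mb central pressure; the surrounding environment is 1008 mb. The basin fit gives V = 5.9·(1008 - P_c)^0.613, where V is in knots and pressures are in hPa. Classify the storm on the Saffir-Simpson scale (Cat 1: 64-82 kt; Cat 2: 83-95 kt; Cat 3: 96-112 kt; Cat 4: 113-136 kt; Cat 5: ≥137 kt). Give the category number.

ΔP = 1008 − 858 = 150 mb.
V ≈ 5.9 × 150^0.613 = 5.9 × 21.57 ≈ 127 kt.
127 kt falls in the Category 4 band.

4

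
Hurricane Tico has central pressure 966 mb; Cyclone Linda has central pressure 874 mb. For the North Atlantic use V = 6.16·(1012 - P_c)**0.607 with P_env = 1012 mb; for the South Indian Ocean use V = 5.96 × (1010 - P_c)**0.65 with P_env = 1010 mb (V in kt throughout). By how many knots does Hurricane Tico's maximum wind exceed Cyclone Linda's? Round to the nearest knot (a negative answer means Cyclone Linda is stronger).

Hurricane Tico: ΔP = 46; V ≈ 6.16 × 46^0.607 ≈ 62.93 kt.
Cyclone Linda: ΔP = 136; V ≈ 5.96 × 136^0.65 ≈ 145.23 kt.
Difference ≈ 62.93 − 145.23 = -82.30 → -82 kt.

-82 kt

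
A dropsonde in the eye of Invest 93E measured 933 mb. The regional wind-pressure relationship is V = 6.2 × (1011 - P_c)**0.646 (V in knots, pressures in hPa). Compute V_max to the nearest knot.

103 kt

ΔP = 1011 − 933 = 78 mb.
78^0.646 ≈ 16.684.
V ≈ 6.2 × 16.684 ≈ 103.4 kt.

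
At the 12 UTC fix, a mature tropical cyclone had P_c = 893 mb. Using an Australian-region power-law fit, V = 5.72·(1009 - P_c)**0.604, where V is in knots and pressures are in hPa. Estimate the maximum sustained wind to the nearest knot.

101 kt

ΔP = 1009 − 893 = 116 mb.
116^0.604 ≈ 17.658.
V ≈ 5.72 × 17.658 ≈ 101.0 kt.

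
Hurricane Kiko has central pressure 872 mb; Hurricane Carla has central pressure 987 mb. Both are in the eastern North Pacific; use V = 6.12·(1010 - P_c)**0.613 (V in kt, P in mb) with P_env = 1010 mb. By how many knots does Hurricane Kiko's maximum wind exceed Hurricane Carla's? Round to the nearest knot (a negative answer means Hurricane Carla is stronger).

84 kt

Hurricane Kiko: ΔP = 138; V ≈ 6.12 × 138^0.613 ≈ 125.46 kt.
Hurricane Carla: ΔP = 23; V ≈ 6.12 × 23^0.613 ≈ 41.83 kt.
Difference ≈ 125.46 − 41.83 = 83.63 → 84 kt.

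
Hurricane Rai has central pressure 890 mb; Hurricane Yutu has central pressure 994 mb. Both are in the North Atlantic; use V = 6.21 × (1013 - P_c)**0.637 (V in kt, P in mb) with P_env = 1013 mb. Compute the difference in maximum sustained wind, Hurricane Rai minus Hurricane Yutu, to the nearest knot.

Hurricane Rai: ΔP = 123; V ≈ 6.21 × 123^0.637 ≈ 133.16 kt.
Hurricane Yutu: ΔP = 19; V ≈ 6.21 × 19^0.637 ≈ 40.52 kt.
Difference ≈ 133.16 − 40.52 = 92.64 → 93 kt.

93 kt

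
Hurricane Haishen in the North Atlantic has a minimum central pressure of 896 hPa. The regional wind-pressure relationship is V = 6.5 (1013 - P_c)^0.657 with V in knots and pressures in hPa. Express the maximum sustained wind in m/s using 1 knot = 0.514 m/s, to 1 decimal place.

76.3 m/s

ΔP = 1013 − 896 = 117 hPa.
V ≈ 6.5 × 117^0.657 = 6.5 × 22.845 ≈ 148.495 kt.
148.495 × 0.514 ≈ 76.33 m/s → 76.3 m/s.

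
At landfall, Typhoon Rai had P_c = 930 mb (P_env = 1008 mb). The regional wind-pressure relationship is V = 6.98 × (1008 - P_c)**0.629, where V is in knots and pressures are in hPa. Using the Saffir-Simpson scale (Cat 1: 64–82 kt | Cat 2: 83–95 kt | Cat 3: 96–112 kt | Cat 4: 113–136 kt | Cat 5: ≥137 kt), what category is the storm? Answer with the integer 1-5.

3

ΔP = 1008 − 930 = 78 mb.
V ≈ 6.98 × 78^0.629 = 6.98 × 15.49 ≈ 108 kt.
108 kt falls in the Category 3 band.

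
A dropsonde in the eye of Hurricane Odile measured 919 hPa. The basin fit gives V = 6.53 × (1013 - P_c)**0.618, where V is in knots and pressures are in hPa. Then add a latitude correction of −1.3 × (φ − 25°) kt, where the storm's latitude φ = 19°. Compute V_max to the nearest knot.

ΔP = 1013 − 919 = 94 hPa.
94^0.618 ≈ 16.573.
V ≈ 6.53 × 16.573 ≈ 108.2 kt.
Latitude correction: −1.3 × (19 − 25) = 7.8 kt.
Corrected V ≈ 116 kt → 116 kt.

116 kt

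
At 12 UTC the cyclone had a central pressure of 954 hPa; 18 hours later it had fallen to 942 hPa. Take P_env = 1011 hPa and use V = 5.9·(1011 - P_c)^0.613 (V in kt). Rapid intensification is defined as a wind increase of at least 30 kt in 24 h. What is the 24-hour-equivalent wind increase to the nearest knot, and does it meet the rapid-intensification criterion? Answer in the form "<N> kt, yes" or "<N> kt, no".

12 kt, no

V₁: ΔP = 57, V ≈ 5.9 × 57^0.613 ≈ 70.34 kt.
V₂: ΔP = 69, V ≈ 5.9 × 69^0.613 ≈ 79.08 kt.
ΔV over 18 h = 8.74 kt → 24 h equivalent = 8.74 × 24/18 ≈ 11.65 kt.
12 kt < 30 kt ⇒ not rapid intensification.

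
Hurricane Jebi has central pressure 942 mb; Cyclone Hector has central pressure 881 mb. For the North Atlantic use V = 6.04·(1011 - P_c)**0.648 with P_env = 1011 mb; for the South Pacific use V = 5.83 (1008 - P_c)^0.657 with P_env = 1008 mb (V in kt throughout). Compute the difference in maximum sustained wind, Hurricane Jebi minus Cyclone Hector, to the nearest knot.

-47 kt

Hurricane Jebi: ΔP = 69; V ≈ 6.04 × 69^0.648 ≈ 93.89 kt.
Cyclone Hector: ΔP = 127; V ≈ 5.83 × 127^0.657 ≈ 140.56 kt.
Difference ≈ 93.89 − 140.56 = -46.67 → -47 kt.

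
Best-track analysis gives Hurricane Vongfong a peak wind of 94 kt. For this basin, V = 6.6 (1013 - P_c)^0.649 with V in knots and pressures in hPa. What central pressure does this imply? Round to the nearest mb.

ΔP = (V / 6.6)^(1/0.649) = (94/6.6)^1.541.
94/6.6 = 14.242; 14.242^1.541 ≈ 59.91 mb.
P_c = 1013 − 59.91 = 953.09 ≈ 953 mb.

953 mb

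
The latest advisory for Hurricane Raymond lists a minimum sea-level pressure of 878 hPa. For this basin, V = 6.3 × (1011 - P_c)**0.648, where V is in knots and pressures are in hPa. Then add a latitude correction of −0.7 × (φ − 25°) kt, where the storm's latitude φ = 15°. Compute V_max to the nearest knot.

157 kt

ΔP = 1011 − 878 = 133 hPa.
133^0.648 ≈ 23.782.
V ≈ 6.3 × 23.782 ≈ 149.8 kt.
Latitude correction: −0.7 × (15 − 25) = 7 kt.
Corrected V ≈ 156.8 kt → 157 kt.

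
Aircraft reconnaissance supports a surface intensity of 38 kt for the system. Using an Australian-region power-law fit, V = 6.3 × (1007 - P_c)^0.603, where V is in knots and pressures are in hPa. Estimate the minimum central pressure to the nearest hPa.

ΔP = (V / 6.3)^(1/0.603) = (38/6.3)^1.658.
38/6.3 = 6.032; 6.032^1.658 ≈ 19.69 hPa.
P_c = 1007 − 19.69 = 987.31 ≈ 987 hPa.

987 hPa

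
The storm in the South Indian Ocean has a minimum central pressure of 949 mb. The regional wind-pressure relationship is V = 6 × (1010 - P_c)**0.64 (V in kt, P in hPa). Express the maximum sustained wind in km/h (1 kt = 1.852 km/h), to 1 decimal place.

ΔP = 1010 − 949 = 61 mb.
V ≈ 6 × 61^0.64 = 6 × 13.887 ≈ 83.323 kt.
83.323 × 1.852 ≈ 154.31 km/h → 154.3 km/h.

154.3 km/h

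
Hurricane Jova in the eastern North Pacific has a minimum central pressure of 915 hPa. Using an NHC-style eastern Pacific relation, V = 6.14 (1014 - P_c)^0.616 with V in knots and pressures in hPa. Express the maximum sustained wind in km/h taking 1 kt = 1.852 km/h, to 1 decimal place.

192.8 km/h

ΔP = 1014 − 915 = 99 hPa.
V ≈ 6.14 × 99^0.616 = 6.14 × 16.956 ≈ 104.107 kt.
104.107 × 1.852 ≈ 192.81 km/h → 192.8 km/h.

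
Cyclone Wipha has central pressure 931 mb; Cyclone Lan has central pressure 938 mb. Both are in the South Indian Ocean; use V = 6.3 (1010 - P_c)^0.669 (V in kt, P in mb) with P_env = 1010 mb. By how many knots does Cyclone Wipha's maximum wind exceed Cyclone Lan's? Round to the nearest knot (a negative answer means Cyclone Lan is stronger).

Cyclone Wipha: ΔP = 79; V ≈ 6.3 × 79^0.669 ≈ 117.18 kt.
Cyclone Lan: ΔP = 72; V ≈ 6.3 × 72^0.669 ≈ 110.13 kt.
Difference ≈ 117.18 − 110.13 = 7.05 → 7 kt.

7 kt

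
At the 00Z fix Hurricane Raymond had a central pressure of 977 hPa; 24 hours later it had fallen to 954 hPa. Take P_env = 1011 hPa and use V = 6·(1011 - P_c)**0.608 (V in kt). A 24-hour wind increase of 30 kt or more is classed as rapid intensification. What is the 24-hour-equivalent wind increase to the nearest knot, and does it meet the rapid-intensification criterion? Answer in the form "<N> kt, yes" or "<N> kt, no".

V₁: ΔP = 34, V ≈ 6 × 34^0.608 ≈ 51.20 kt.
V₂: ΔP = 57, V ≈ 6 × 57^0.608 ≈ 70.10 kt.
ΔV over 24 h = 18.90 kt → 24 h equivalent = 18.90 × 24/24 ≈ 18.90 kt.
19 kt < 30 kt ⇒ not rapid intensification.

19 kt, no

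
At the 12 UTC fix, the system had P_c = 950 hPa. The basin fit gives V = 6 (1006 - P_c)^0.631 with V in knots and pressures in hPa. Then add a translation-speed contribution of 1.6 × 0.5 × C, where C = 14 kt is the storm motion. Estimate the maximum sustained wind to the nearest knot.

87 kt

ΔP = 1006 − 950 = 56 hPa.
56^0.631 ≈ 12.680.
V ≈ 6 × 12.680 ≈ 76.1 kt.
Translation term: 1.6 × 0.5 × 14 = 11.2 kt.
Corrected V ≈ 87.3 kt → 87 kt.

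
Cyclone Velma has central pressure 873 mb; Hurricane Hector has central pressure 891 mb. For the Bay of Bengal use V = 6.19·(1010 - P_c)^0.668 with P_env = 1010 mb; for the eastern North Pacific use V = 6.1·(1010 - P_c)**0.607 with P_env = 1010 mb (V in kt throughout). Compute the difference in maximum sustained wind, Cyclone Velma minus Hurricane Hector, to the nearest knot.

Cyclone Velma: ΔP = 137; V ≈ 6.19 × 137^0.668 ≈ 165.58 kt.
Hurricane Hector: ΔP = 119; V ≈ 6.1 × 119^0.607 ≈ 110.97 kt.
Difference ≈ 165.58 − 110.97 = 54.61 → 55 kt.

55 kt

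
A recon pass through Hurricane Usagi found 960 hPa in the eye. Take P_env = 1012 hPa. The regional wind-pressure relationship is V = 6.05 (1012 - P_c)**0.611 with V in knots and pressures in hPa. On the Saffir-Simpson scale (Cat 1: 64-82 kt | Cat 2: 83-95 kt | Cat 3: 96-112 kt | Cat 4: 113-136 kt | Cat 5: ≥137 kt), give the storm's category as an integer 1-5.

ΔP = 1012 − 960 = 52 hPa.
V ≈ 6.05 × 52^0.611 = 6.05 × 11.18 ≈ 68 kt.
68 kt falls in the Category 1 band.

1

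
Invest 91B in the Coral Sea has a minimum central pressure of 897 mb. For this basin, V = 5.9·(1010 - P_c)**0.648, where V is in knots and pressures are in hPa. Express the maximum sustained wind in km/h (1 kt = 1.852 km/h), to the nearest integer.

234 km/h

ΔP = 1010 − 897 = 113 mb.
V ≈ 5.9 × 113^0.648 = 5.9 × 21.399 ≈ 126.254 kt.
126.254 × 1.852 ≈ 233.82 km/h → 234 km/h.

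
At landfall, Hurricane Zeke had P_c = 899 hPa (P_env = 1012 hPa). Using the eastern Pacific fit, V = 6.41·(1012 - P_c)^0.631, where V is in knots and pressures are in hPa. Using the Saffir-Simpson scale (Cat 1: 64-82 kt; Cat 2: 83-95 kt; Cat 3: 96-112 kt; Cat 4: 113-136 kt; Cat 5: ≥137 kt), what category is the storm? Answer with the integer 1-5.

ΔP = 1012 − 899 = 113 hPa.
V ≈ 6.41 × 113^0.631 = 6.41 × 19.75 ≈ 127 kt.
127 kt falls in the Category 4 band.

4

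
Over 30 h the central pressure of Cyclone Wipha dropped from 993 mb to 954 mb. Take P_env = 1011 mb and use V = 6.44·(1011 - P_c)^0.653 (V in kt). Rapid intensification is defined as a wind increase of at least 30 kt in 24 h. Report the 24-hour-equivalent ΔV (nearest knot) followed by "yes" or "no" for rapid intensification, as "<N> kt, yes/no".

38 kt, yes

V₁: ΔP = 18, V ≈ 6.44 × 18^0.653 ≈ 42.52 kt.
V₂: ΔP = 57, V ≈ 6.44 × 57^0.653 ≈ 90.26 kt.
ΔV over 30 h = 47.74 kt → 24 h equivalent = 47.74 × 24/30 ≈ 38.19 kt.
38 kt ≥ 30 kt ⇒ rapid intensification.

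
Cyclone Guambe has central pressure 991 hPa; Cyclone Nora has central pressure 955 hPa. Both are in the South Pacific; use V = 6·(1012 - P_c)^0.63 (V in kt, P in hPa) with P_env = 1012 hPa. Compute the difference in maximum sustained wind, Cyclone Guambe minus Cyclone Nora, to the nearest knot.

-36 kt

Cyclone Guambe: ΔP = 21; V ≈ 6 × 21^0.63 ≈ 40.85 kt.
Cyclone Nora: ΔP = 57; V ≈ 6 × 57^0.63 ≈ 76.62 kt.
Difference ≈ 40.85 − 76.62 = -35.77 → -36 kt.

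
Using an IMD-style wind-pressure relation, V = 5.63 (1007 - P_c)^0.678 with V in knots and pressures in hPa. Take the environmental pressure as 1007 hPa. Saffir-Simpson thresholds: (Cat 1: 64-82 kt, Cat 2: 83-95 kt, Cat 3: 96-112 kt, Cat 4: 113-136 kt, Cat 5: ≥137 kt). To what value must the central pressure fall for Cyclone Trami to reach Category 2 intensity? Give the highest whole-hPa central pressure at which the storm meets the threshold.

954 hPa

Category 2 begins at V = 83 kt.
Required ΔP = (83/5.63)^(1/0.678) = 14.742^1.475 ≈ 52.91 hPa.
P_c ≤ 1007 − 52.91 = 954.09, so the highest integer P_c is 954 hPa.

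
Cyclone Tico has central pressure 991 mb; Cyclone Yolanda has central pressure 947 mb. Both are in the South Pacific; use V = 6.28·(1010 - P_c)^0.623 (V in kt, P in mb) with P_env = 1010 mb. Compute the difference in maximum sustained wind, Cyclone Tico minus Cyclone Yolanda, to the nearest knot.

-44 kt

Cyclone Tico: ΔP = 19; V ≈ 6.28 × 19^0.623 ≈ 39.32 kt.
Cyclone Yolanda: ΔP = 63; V ≈ 6.28 × 63^0.623 ≈ 82.98 kt.
Difference ≈ 39.32 − 82.98 = -43.66 → -44 kt.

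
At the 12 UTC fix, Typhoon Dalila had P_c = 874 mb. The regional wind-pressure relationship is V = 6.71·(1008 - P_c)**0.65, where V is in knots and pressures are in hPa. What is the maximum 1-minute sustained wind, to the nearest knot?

162 kt

ΔP = 1008 − 874 = 134 mb.
134^0.65 ≈ 24.133.
V ≈ 6.71 × 24.133 ≈ 161.9 kt.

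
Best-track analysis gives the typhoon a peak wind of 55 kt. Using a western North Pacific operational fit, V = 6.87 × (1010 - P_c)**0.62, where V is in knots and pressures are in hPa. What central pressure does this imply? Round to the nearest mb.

ΔP = (V / 6.87)^(1/0.62) = (55/6.87)^1.613.
55/6.87 = 8.006; 8.006^1.613 ≈ 28.65 mb.
P_c = 1010 − 28.65 = 981.35 ≈ 981 mb.

981 mb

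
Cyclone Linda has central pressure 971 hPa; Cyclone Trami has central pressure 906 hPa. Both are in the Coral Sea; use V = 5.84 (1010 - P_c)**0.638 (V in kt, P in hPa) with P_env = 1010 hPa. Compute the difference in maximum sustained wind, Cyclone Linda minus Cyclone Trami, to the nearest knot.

Cyclone Linda: ΔP = 39; V ≈ 5.84 × 39^0.638 ≈ 60.47 kt.
Cyclone Trami: ΔP = 104; V ≈ 5.84 × 104^0.638 ≈ 113.05 kt.
Difference ≈ 60.47 − 113.05 = -52.58 → -53 kt.

-53 kt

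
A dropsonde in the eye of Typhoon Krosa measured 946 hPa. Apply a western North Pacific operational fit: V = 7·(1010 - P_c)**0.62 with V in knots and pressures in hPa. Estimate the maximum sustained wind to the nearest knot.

92 kt

ΔP = 1010 − 946 = 64 hPa.
64^0.62 ≈ 13.177.
V ≈ 7 × 13.177 ≈ 92.2 kt.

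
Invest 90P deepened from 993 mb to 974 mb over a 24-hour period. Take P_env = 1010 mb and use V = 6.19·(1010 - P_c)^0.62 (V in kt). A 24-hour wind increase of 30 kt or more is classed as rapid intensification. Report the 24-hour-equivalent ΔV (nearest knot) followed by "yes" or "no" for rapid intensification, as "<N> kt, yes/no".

21 kt, no

V₁: ΔP = 17, V ≈ 6.19 × 17^0.62 ≈ 35.86 kt.
V₂: ΔP = 36, V ≈ 6.19 × 36^0.62 ≈ 57.10 kt.
ΔV over 24 h = 21.24 kt → 24 h equivalent = 21.24 × 24/24 ≈ 21.24 kt.
21 kt < 30 kt ⇒ not rapid intensification.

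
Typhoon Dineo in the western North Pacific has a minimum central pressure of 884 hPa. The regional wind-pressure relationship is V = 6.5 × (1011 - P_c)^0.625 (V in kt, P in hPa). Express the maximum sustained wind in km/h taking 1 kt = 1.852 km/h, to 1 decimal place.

248.6 km/h

ΔP = 1011 − 884 = 127 hPa.
V ≈ 6.5 × 127^0.625 = 6.5 × 20.648 ≈ 134.212 kt.
134.212 × 1.852 ≈ 248.56 km/h → 248.6 km/h.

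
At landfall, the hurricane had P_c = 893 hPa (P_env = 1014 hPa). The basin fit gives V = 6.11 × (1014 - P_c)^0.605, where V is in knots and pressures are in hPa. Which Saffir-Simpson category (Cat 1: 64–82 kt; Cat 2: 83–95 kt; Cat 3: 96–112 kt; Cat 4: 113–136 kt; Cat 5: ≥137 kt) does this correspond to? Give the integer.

3

ΔP = 1014 − 893 = 121 hPa.
V ≈ 6.11 × 121^0.605 = 6.11 × 18.20 ≈ 111 kt.
111 kt falls in the Category 3 band.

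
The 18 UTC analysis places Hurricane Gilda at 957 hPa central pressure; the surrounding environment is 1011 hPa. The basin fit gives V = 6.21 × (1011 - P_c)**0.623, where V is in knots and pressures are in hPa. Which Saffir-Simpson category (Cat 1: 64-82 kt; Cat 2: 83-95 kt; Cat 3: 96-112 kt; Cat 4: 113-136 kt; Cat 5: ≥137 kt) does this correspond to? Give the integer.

ΔP = 1011 − 957 = 54 hPa.
V ≈ 6.21 × 54^0.623 = 6.21 × 12.00 ≈ 75 kt.
75 kt falls in the Category 1 band.

1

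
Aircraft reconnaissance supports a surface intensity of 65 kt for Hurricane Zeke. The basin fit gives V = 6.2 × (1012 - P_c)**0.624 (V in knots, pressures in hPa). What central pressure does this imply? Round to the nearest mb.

969 mb

ΔP = (V / 6.2)^(1/0.624) = (65/6.2)^1.603.
65/6.2 = 10.484; 10.484^1.603 ≈ 43.20 mb.
P_c = 1012 − 43.20 = 968.80 ≈ 969 mb.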